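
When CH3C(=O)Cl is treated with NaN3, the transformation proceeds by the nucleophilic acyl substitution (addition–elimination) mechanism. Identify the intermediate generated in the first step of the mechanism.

Step 1: Nucleophilic addition of N3⁻ to the acyl carbon breaks the π(C=O) bond and yields a tetrahedral, anionic intermediate.
After step 1 the species present is a tetrahedral intermediate.

tetrahedral intermediate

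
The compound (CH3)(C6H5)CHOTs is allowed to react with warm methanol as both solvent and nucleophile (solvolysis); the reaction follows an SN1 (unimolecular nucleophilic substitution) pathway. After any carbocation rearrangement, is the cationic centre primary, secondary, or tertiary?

secondary

Step 1: Ionisation: the C–O σ-bond cleaves heterolytically; both bonding electrons depart with TsO⁻, leaving a secondary carbocation at the α-carbon.
No single 1,2-shift to an adjacent carbon would give a more-substituted cation, so no rearrangement occurs.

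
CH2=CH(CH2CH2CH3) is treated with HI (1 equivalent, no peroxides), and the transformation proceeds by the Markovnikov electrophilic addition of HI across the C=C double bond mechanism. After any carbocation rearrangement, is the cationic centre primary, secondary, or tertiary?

Step 1: Protonation of the alkene by HI: the π bond acts as the nucleophile and picks up H⁺, giving the more stable (Markovnikov) secondary carbocation. The H–I bond breaks heterolytically, releasing I⁻.
No single 1,2-shift to an adjacent carbon would give a more-substituted cation, so no rearrangement occurs.

secondary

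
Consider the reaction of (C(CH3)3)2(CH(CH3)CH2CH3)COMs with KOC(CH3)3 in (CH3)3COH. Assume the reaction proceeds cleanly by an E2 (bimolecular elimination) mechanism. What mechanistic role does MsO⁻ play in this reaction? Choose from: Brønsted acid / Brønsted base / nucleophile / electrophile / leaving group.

Step 1: The strong base (CH3)3CO⁻ removes a β-hydrogen; in the same concerted event the electrons of the breaking C–H bond form the new π(C=C) bond and the C–O σ-bond breaks, expelling MsO⁻. Anti-periplanar geometry; one transition state.
MsO⁻ departs with both electrons of the breaking σ-bond — that is the definition of a leaving group.

leaving group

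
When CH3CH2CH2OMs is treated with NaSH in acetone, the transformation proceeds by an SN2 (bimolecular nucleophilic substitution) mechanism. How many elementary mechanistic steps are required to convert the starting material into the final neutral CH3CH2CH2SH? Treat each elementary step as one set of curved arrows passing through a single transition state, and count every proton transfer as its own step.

Step 1: HS⁻ attacks the back face of the α-carbon while MsO⁻ departs with the C–O bonding pair — a single concerted displacement through a pentacoordinate transition state.
Total: 1 elementary step.

1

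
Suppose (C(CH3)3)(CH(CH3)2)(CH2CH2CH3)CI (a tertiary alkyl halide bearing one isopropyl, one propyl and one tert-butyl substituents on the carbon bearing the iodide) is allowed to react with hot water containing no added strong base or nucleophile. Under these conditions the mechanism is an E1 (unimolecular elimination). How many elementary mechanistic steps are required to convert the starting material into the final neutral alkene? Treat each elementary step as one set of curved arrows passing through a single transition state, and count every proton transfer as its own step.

Step 1: Ionisation: the C–I σ-bond cleaves heterolytically; both bonding electrons depart with I⁻, leaving a tertiary carbocation at the α-carbon.
(No 1,2-shift: no single shift to an adjacent carbon would give a more stable cation.)
Step 2: A weak base (a water molecule from the solvent) removes a proton from a carbon adjacent to the cationic centre; the electrons of that C–H bond become the new π(C=C) bond, giving the alkene.
Total: 2 elementary steps.

2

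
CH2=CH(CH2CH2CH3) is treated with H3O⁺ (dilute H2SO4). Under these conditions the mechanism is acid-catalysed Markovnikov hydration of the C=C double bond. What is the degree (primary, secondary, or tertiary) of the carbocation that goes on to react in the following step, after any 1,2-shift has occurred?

Step 1: The π electrons of the C=C bond attack a proton of H3O⁺; Markovnikov addition places the new C–H on the less-substituted alkene carbon, so the positive charge ends up on the more-substituted carbon — a secondary carbocation. H2O is released.
No single 1,2-shift to an adjacent carbon would give a more-substituted cation, so no rearrangement occurs.

secondary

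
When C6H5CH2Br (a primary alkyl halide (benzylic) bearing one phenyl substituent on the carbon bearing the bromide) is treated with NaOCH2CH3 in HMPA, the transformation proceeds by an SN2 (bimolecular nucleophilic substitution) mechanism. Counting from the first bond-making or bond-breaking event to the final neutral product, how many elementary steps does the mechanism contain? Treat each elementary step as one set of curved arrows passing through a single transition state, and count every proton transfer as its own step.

1

Step 1: Backside attack by CH3CH2O⁻ on the carbon bearing the bromide: the new C–O bond forms as the C–Br bond breaks, with Walden inversion at carbon.
Total: 1 elementary step.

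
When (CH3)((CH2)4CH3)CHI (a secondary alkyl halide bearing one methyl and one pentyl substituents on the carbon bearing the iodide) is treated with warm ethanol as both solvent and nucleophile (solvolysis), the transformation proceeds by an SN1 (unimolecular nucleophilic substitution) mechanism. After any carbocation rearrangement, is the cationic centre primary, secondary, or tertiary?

secondary

Step 1: Ionisation: the C–I σ-bond cleaves heterolytically; both bonding electrons depart with I⁻, leaving a secondary carbocation at the α-carbon.
No single 1,2-shift to an adjacent carbon would give a more-substituted cation, so no rearrangement occurs.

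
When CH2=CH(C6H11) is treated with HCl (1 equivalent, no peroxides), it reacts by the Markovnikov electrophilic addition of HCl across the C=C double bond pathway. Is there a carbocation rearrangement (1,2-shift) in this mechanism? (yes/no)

The first-formed carbocation is secondary.
The adjacent cyclohexyl carbon already bears 2 other carbon substituents and has a hydrogen to migrate; after a 1,2-hydride shift from that carbon the positive charge sits on a tertiary centre.
Tertiary is more stable than secondary, so the shift occurs.

yes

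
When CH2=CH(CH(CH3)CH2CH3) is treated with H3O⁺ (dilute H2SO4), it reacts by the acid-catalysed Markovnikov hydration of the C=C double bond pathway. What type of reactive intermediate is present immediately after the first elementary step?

Step 1: Protonation of the alkene by H3O⁺: the π bond acts as the nucleophile and picks up H⁺, giving the more stable (Markovnikov) secondary carbocation. H2O is released.
After step 1 the species present is a secondary carbocation.

secondary carbocation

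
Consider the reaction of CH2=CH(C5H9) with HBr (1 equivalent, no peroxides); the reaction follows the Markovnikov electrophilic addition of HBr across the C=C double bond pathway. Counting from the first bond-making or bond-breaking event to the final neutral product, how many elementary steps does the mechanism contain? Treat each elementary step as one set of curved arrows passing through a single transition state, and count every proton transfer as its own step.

Step 1: Protonation of the alkene by HBr: the π bond acts as the nucleophile and picks up H⁺, giving the more stable (Markovnikov) secondary carbocation. The H–Br bond breaks heterolytically, releasing Br⁻.
Step 2: Carbocation rearrangement: a 1,2-hydride shift from the adjacent cyclopentyl carbon converts the initially-formed secondary cation into the more stable tertiary cation.
Step 3: The Br⁻ anion donates a lone pair to the carbocation, forming the new C–Br σ-bond and giving the neutral alkyl halide.
Total: 3 elementary steps.

3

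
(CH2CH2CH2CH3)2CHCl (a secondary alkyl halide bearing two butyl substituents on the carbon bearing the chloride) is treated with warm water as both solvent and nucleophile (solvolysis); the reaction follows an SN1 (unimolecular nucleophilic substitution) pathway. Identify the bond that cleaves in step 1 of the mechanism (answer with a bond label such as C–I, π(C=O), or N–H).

Step 1: Ionisation: the C–Cl σ-bond cleaves heterolytically; both bonding electrons depart with Cl⁻, leaving a secondary carbocation at the α-carbon.
The bond broken in this step is the C–Cl bond.

C–Cl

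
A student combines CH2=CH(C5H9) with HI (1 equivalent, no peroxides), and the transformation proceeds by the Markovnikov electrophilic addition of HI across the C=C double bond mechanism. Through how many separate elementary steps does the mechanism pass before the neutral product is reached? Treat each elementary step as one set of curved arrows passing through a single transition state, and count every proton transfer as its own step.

Step 1: The π electrons of the C=C bond attack a proton of HI; Markovnikov addition places the new C–H on the less-substituted alkene carbon, so the positive charge ends up on the more-substituted carbon — a secondary carbocation. The H–I bond breaks heterolytically, releasing I⁻.
Step 2: A 1,2-hydride shift from the adjacent cyclopentyl carbon moves the positive charge from the secondary centre to an adjacent carbon, generating a more stable tertiary carbocation.
Step 3: The I⁻ anion donates a lone pair to the carbocation, forming the new C–I σ-bond and giving the neutral alkyl halide.
Total: 3 elementary steps.

3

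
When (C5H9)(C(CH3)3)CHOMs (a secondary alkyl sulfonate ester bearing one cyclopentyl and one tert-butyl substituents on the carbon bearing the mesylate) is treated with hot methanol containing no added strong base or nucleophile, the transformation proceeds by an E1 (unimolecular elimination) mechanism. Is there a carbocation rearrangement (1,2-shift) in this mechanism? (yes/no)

The first-formed carbocation is secondary.
The adjacent cyclopentyl carbon already bears 2 other carbon substituents and has a hydrogen to migrate; after a 1,2-hydride shift from that carbon the positive charge sits on a tertiary centre.
Tertiary is more stable than secondary, so the shift occurs.

yes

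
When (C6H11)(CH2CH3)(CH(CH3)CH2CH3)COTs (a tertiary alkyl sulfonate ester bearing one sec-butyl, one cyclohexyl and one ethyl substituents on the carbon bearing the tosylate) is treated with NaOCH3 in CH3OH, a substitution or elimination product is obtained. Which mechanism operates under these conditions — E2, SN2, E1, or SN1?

E2

Conditions: a strong base with a tertiary substrate bearing a β-hydrogen.
These conditions are the textbook signature of the E2 pathway.
A strong (often hindered) base removes a β-H in concert with loss of the leaving group — bimolecular elimination.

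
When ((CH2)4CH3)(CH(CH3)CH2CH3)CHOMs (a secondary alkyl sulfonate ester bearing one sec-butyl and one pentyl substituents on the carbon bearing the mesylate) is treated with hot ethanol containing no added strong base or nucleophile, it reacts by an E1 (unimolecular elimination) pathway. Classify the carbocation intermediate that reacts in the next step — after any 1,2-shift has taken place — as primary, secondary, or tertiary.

Step 1: The C–O bond breaks with both electrons going to the mesylate; MsO⁻ leaves and a secondary carbocation remains.
Step 2: A 1,2-hydride shift from the adjacent sec-butyl carbon moves the positive charge from the secondary centre to an adjacent carbon, generating a more stable tertiary carbocation.
The cation rearranges from secondary to tertiary via a 1,2-hydride shift from the adjacent sec-butyl carbon; the tertiary cation is what reacts next.

tertiary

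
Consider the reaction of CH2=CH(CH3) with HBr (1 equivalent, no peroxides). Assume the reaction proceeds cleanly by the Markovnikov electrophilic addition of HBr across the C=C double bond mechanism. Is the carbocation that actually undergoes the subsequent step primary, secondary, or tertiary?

Step 1: Electrophilic addition begins with the π(C=C) electrons forming a bond to the proton of HBr. Following Markovnikov's rule, the resulting cation is secondary. The H–Br bond breaks heterolytically, releasing Br⁻.
No single 1,2-shift to an adjacent carbon would give a more-substituted cation, so no rearrangement occurs.

secondary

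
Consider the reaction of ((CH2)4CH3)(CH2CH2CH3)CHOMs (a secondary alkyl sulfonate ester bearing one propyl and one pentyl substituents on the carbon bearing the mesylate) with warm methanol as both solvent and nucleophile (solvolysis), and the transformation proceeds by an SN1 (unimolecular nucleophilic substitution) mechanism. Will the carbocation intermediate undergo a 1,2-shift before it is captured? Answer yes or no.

The first-formed carbocation is secondary.
No single 1,2-shift to an adjacent carbon would produce a more-substituted cation than the one already present, so no rearrangement occurs.

no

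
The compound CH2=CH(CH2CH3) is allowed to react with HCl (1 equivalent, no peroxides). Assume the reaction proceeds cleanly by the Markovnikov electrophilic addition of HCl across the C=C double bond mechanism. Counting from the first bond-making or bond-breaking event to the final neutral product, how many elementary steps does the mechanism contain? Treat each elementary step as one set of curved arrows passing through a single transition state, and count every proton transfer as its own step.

Step 1: Electrophilic addition begins with the π(C=C) electrons forming a bond to the proton of HCl. Following Markovnikov's rule, the resulting cation is secondary. The H–Cl bond breaks heterolytically, releasing Cl⁻.
(No 1,2-shift: no single shift to an adjacent carbon would give a more stable cation.)
Step 2: The Cl⁻ anion donates a lone pair to the carbocation, forming the new C–Cl σ-bond and giving the neutral alkyl halide.
Total: 2 elementary steps.

2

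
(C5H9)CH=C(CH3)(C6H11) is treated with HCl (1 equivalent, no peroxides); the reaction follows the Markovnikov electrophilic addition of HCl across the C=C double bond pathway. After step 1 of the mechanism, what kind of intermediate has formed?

tertiary carbocation

Step 1: Protonation of the alkene by HCl: the π bond acts as the nucleophile and picks up H⁺, giving the more stable (Markovnikov) tertiary carbocation. The H–Cl bond breaks heterolytically, releasing Cl⁻.
After step 1 the species present is a tertiary carbocation.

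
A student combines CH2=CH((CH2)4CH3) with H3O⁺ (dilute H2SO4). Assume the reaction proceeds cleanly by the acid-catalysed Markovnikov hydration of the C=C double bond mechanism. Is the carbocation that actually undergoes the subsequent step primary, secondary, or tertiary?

secondary

Step 1: Electrophilic addition begins with the π(C=C) electrons forming a bond to the proton of H3O⁺. Following Markovnikov's rule, the resulting cation is secondary. H2O is released.
No single 1,2-shift to an adjacent carbon would give a more-substituted cation, so no rearrangement occurs.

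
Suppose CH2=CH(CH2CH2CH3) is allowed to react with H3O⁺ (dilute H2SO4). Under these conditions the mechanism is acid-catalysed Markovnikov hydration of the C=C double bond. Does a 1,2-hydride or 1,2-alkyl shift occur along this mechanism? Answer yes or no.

no

The first-formed carbocation is secondary.
No single 1,2-shift to an adjacent carbon would produce a more-substituted cation than the one already present, so no rearrangement occurs.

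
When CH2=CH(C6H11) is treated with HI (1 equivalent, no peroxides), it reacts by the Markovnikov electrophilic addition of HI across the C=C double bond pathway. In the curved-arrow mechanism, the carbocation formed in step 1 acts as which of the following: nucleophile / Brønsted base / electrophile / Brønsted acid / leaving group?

electrophile

Step 3: Nucleophilic attack by I⁻ on the carbocation completes the addition, giving R–I.
The carbocation formed in step 1 accepts an electron pair into an empty or π* orbital — it is the electrophile.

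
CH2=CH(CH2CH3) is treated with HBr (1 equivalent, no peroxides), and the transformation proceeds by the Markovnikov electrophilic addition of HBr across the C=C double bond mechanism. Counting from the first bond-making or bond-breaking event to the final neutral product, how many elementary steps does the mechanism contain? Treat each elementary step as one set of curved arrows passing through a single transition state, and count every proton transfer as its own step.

Step 1: Protonation of the alkene by HBr: the π bond acts as the nucleophile and picks up H⁺, giving the more stable (Markovnikov) secondary carbocation. The H–Br bond breaks heterolytically, releasing Br⁻.
(No 1,2-shift: no single shift to an adjacent carbon would give a more stable cation.)
Step 2: Br⁻ captures the cation: a lone pair on Br⁻ fills the empty p orbital, producing the alkyl halide product.
Total: 2 elementary steps.

2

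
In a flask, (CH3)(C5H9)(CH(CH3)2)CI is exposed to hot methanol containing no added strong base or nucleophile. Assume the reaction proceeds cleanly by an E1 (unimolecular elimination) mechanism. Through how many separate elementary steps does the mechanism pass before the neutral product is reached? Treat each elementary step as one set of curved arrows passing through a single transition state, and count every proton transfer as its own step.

2

Step 1: Unassisted departure of I⁻ (taking the C–I bonding pair) generates a tertiary carbocation.
(No 1,2-shift: no single shift to an adjacent carbon would give a more stable cation.)
Step 2: A weak base (a methanol molecule from the solvent) removes a proton from a carbon adjacent to the cationic centre; the electrons of that C–H bond become the new π(C=C) bond, giving the alkene.
Total: 2 elementary steps.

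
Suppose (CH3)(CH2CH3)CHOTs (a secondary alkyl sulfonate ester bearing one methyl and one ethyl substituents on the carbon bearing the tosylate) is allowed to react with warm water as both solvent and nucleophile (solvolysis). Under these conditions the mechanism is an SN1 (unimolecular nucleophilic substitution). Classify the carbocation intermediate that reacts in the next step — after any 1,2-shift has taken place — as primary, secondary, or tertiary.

secondary

Step 1: Rate-determining heterolysis of the C–O bond gives TsO⁻ and a secondary carbocation.
No single 1,2-shift to an adjacent carbon would give a more-substituted cation, so no rearrangement occurs.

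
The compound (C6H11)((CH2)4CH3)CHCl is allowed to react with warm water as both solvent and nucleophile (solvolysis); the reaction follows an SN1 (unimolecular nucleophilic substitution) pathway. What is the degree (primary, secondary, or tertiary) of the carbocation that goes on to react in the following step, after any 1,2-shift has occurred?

tertiary

Step 1: The C–Cl bond breaks with both electrons going to the chloride; Cl⁻ leaves and a secondary carbocation remains.
Step 2: A hydride (H with its bonding pair) migrates from the adjacent cyclohexyl carbon to the cationic centre — a 1,2-hydride shift — upgrading the secondary cation to a tertiary one.
The cation rearranges from secondary to tertiary via a 1,2-hydride shift from the adjacent cyclohexyl carbon; the tertiary cation is what reacts next.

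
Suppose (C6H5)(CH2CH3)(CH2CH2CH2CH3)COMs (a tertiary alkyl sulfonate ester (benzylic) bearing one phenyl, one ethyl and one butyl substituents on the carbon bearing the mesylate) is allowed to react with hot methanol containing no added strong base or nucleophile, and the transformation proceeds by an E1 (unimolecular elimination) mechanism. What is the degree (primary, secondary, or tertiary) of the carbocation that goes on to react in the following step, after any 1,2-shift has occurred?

Step 1: Unassisted departure of MsO⁻ (taking the C–O bonding pair) generates a tertiary carbocation.
No single 1,2-shift to an adjacent carbon would give a more-substituted cation, so no rearrangement occurs.

tertiary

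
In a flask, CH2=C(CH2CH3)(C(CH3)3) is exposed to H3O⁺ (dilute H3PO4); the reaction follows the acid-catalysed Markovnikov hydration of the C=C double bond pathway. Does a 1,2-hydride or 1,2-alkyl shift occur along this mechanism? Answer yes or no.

no

The first-formed carbocation is tertiary.
No single 1,2-shift to an adjacent carbon would produce a more-substituted cation than the one already present, so no rearrangement occurs.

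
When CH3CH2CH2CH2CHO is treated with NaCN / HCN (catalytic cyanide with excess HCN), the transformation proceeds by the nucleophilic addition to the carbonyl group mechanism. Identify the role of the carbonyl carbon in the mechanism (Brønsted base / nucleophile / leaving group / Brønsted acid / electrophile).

Step 1: A lone pair / filled orbital on CN⁻ attacks the electrophilic carbonyl carbon; the π(C=O) electrons shift onto oxygen, producing a tetrahedral alkoxide intermediate.
The carbonyl carbon accepts an electron pair into an empty or π* orbital — it is the electrophile.

electrophile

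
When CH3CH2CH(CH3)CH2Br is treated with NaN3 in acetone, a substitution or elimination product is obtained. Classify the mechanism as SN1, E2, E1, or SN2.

SN2

Conditions: a primary substrate with a strong nucleophile in the polar aprotic solvent acetone.
These conditions are the textbook signature of the SN2 pathway.
An unhindered substrate with a strong nucleophile in a polar aprotic solvent favours one-step backside displacement.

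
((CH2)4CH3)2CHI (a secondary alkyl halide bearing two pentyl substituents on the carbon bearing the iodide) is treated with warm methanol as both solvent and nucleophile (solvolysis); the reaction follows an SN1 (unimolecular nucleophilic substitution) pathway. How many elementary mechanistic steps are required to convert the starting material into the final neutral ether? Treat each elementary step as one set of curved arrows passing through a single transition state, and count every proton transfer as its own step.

Step 1: Unassisted departure of I⁻ (taking the C–I bonding pair) generates a secondary carbocation.
(No 1,2-shift: no single shift to an adjacent carbon would give a more stable cation.)
Step 2: CH3OH donates an oxygen lone pair into the empty p orbital of the cation, giving a protonated ether (an oxonium ion).
Step 3: Proton transfer from the O–H of the oxonium ion to a solvent molecule delivers the neutral ether.
Total: 3 elementary steps.

3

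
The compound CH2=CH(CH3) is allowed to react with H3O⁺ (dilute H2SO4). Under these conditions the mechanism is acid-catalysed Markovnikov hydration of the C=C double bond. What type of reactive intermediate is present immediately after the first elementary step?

secondary carbocation

Step 1: The π electrons of the C=C bond attack a proton of H3O⁺; Markovnikov addition places the new C–H on the less-substituted alkene carbon, so the positive charge ends up on the more-substituted carbon — a secondary carbocation. H2O is released.
After step 1 the species present is a secondary carbocation.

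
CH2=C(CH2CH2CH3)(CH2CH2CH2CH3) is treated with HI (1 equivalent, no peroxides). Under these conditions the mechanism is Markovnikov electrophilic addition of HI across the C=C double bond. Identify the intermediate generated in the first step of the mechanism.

tertiary carbocation

Step 1: Electrophilic addition begins with the π(C=C) electrons forming a bond to the proton of HI. Following Markovnikov's rule, the resulting cation is tertiary. The H–I bond breaks heterolytically, releasing I⁻.
After step 1 the species present is a tertiary carbocation.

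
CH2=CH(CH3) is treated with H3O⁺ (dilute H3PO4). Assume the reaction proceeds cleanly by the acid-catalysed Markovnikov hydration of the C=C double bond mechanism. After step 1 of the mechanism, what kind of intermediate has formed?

Step 1: Electrophilic addition begins with the π(C=C) electrons forming a bond to the proton of H3O⁺. Following Markovnikov's rule, the resulting cation is secondary. H2O is released.
After step 1 the species present is a secondary carbocation.

secondary carbocation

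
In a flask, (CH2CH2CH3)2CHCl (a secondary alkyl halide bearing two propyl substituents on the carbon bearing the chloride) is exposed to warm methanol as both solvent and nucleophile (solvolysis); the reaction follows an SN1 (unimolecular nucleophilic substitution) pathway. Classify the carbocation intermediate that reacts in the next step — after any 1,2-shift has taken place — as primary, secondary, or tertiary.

secondary

Step 1: Rate-determining heterolysis of the C–Cl bond gives Cl⁻ and a secondary carbocation.
No single 1,2-shift to an adjacent carbon would give a more-substituted cation, so no rearrangement occurs.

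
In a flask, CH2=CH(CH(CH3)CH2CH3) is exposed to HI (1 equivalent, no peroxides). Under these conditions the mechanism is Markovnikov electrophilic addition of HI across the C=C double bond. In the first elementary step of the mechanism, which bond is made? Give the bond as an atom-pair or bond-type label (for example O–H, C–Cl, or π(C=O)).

C–H

Step 1: Electrophilic addition begins with the π(C=C) electrons forming a bond to the proton of HI. Following Markovnikov's rule, the resulting cation is secondary. The H–I bond breaks heterolytically, releasing I⁻.
The bond formed in this step is the C–H bond.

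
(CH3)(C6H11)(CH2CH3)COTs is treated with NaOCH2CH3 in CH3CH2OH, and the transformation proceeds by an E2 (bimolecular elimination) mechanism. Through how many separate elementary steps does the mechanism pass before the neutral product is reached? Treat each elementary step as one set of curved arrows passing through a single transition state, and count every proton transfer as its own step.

1

Step 1: In one step, CH3CH2O⁻ pulls off a β-proton, the C–O bond cleaves, and a C=C double bond forms between the α- and β-carbons (E2, anti elimination).
Total: 1 elementary step.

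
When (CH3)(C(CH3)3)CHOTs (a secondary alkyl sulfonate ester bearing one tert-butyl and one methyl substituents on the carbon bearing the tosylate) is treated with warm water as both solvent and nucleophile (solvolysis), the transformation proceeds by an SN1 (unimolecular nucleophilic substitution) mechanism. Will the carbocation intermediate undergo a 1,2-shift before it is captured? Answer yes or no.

yes

The first-formed carbocation is secondary.
The adjacent tert-butyl carbon has no hydrogen but bears methyl groups; migration of one methyl with its bonding pair (a 1,2-methyl shift) places the charge on a tertiary centre.
Tertiary is more stable than secondary, so the shift occurs.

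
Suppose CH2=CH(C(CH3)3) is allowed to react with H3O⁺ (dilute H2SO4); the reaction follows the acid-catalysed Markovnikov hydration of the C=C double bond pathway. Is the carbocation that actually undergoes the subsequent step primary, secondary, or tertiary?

tertiary

Step 1: Protonation of the alkene by H3O⁺: the π bond acts as the nucleophile and picks up H⁺, giving the more stable (Markovnikov) secondary carbocation. H2O is released.
Step 2: Carbocation rearrangement: a 1,2-methyl shift from the adjacent tert-butyl carbon converts the initially-formed secondary cation into the more stable tertiary cation.
The cation rearranges from secondary to tertiary via a 1,2-methyl shift from the adjacent tert-butyl carbon; the tertiary cation is what reacts next.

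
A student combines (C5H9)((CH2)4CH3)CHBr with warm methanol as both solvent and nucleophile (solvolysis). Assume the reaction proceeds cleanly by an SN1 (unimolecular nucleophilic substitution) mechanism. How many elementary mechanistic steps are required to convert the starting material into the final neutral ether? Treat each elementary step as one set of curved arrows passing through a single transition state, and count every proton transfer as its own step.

Step 1: Rate-determining heterolysis of the C–Br bond gives Br⁻ and a secondary carbocation.
Step 2: A hydride (H with its bonding pair) migrates from the adjacent cyclopentyl carbon to the cationic centre — a 1,2-hydride shift — upgrading the secondary cation to a tertiary one.
Step 3: Nucleophilic capture: the oxygen of CH3OH bonds to the cationic carbon, producing an oxonium-ion intermediate.
Step 4: A second solvent molecule removes the proton on oxygen, giving the neutral ether product.
Total: 4 elementary steps.

4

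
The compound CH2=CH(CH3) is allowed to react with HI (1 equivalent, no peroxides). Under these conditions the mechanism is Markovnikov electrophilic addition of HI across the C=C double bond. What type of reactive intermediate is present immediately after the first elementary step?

secondary carbocation

Step 1: Protonation of the alkene by HI: the π bond acts as the nucleophile and picks up H⁺, giving the more stable (Markovnikov) secondary carbocation. The H–I bond breaks heterolytically, releasing I⁻.
After step 1 the species present is a secondary carbocation.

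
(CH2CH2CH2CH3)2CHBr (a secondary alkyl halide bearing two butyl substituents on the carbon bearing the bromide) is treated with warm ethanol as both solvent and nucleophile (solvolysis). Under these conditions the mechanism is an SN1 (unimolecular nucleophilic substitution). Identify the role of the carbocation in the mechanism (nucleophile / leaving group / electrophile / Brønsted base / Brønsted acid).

Step 2: Nucleophilic capture: the oxygen of CH3CH2OH bonds to the cationic carbon, producing an oxonium-ion intermediate.
The carbocation accepts an electron pair into an empty or π* orbital — it is the electrophile.

electrophile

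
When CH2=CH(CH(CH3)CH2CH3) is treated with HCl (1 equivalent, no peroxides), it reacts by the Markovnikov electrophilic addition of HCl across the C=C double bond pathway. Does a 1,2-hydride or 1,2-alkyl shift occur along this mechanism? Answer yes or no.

yes

The first-formed carbocation is secondary.
The adjacent sec-butyl carbon already bears 2 other carbon substituents and has a hydrogen to migrate; after a 1,2-hydride shift from that carbon the positive charge sits on a tertiary centre.
Tertiary is more stable than secondary, so the shift occurs.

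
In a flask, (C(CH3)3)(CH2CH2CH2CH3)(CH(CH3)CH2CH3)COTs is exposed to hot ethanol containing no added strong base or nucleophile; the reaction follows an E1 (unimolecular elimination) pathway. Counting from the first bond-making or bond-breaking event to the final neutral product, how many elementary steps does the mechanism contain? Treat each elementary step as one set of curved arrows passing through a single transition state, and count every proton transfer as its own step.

Step 1: Rate-determining heterolysis of the C–O bond gives TsO⁻ and a tertiary carbocation.
(No 1,2-shift: no single shift to an adjacent carbon would give a more stable cation.)
Step 2: Loss of a β-proton to an ethanol molecule of the solvent: the C–H bonding pair collapses toward the cationic carbon to form the C=C π bond, yielding the alkene.
Total: 2 elementary steps.

2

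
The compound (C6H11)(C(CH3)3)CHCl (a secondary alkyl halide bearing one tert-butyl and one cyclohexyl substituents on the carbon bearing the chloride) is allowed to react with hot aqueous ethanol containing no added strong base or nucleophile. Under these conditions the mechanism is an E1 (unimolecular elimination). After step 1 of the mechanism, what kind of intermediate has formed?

secondary carbocation

Step 1: The C–Cl bond breaks with both electrons going to the chloride; Cl⁻ leaves and a secondary carbocation remains.
After step 1 the species present is a secondary carbocation.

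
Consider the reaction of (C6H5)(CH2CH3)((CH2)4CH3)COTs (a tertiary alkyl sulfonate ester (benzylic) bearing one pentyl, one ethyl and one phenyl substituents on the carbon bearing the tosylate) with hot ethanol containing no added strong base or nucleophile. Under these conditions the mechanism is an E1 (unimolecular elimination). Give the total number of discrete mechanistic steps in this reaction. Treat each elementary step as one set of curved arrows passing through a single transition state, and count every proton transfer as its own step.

2

Step 1: Ionisation: the C–O σ-bond cleaves heterolytically; both bonding electrons depart with TsO⁻, leaving a tertiary carbocation at the α-carbon.
(No 1,2-shift: no single shift to an adjacent carbon would give a more stable cation.)
Step 2: A weak base (an ethanol molecule from the solvent) removes a proton from a carbon adjacent to the cationic centre; the electrons of that C–H bond become the new π(C=C) bond, giving the alkene.
Total: 2 elementary steps.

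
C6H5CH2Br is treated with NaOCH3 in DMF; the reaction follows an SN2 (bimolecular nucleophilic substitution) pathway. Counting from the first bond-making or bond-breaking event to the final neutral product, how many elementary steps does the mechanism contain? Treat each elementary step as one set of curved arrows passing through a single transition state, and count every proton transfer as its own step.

1

Step 1: The methoxide nucleophile donates a lone pair from O to the α-carbon in a backside attack; simultaneously the C–Br σ-bond breaks and both of its electrons leave with Br⁻. One concerted step with inversion of configuration.
Total: 1 elementary step.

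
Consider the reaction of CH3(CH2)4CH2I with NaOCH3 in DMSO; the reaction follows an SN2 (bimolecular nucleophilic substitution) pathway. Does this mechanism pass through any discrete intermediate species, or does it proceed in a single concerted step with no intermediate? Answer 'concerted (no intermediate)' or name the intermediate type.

concerted (no intermediate)

CH3O⁻ attacks the back face of the α-carbon while I⁻ departs with the C–I bonding pair — a single concerted displacement through a pentacoordinate transition state.
All bond changes occur in one transition state; no discrete intermediate is formed.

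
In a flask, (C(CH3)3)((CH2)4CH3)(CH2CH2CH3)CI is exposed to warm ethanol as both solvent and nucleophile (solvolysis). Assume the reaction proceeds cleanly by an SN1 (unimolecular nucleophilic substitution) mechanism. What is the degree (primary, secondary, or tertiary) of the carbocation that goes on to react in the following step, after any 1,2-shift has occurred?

tertiary

Step 1: The C–I bond breaks with both electrons going to the iodide; I⁻ leaves and a tertiary carbocation remains.
No single 1,2-shift to an adjacent carbon would give a more-substituted cation, so no rearrangement occurs.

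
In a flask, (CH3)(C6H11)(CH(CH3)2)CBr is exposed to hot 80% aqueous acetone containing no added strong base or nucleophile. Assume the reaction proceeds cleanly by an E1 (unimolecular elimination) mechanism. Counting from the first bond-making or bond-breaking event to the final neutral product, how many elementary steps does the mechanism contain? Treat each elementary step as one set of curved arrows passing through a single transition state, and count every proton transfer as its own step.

2

Step 1: Rate-determining heterolysis of the C–Br bond gives Br⁻ and a tertiary carbocation.
(No 1,2-shift: no single shift to an adjacent carbon would give a more stable cation.)
Step 2: A water molecule (solvent) deprotonates a β-carbon; as the C–H bond breaks, those electrons form the new alkene π bond.
Total: 2 elementary steps.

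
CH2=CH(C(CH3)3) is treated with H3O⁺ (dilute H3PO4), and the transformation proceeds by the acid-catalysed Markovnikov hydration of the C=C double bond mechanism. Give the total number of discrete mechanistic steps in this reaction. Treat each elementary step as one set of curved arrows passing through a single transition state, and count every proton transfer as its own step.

Step 1: Protonation of the alkene by H3O⁺: the π bond acts as the nucleophile and picks up H⁺, giving the more stable (Markovnikov) secondary carbocation. H2O is released.
Step 2: A 1,2-methyl shift from the adjacent tert-butyl carbon moves the positive charge from the secondary centre to an adjacent carbon, generating a more stable tertiary carbocation.
Step 3: Nucleophilic capture of the cation by H2O produces the protonated alcohol (an oxonium ion).
Step 4: Proton transfer from the O–H of the oxonium ion to H2O completes the catalytic cycle and yields the alcohol.
Total: 4 elementary steps.

4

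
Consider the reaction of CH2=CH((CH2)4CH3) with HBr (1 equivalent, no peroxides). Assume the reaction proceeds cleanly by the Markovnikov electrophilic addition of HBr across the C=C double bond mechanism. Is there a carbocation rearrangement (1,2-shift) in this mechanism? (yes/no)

The first-formed carbocation is secondary.
No single 1,2-shift to an adjacent carbon would produce a more-substituted cation than the one already present, so no rearrangement occurs.

no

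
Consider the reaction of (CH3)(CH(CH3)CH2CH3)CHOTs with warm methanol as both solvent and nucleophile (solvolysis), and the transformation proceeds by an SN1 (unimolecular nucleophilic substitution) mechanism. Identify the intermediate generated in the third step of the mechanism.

oxonium ion

Step 1: Ionisation: the C–O σ-bond cleaves heterolytically; both bonding electrons depart with TsO⁻, leaving a secondary carbocation at the α-carbon.
Step 2: Carbocation rearrangement: a 1,2-hydride shift from the adjacent sec-butyl carbon converts the initially-formed secondary cation into the more stable tertiary cation.
Step 3: A lone pair on the oxygen of CH3OH attacks the carbocation, forming a new C–O σ-bond and an oxonium ion.
After step 3 the species present is an oxonium ion.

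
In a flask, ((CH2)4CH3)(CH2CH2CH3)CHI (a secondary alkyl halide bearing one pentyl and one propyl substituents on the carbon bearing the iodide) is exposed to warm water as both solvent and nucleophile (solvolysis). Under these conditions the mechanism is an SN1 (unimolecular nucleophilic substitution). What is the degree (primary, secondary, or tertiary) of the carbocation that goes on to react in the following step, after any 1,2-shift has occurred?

Step 1: Unassisted departure of I⁻ (taking the C–I bonding pair) generates a secondary carbocation.
No single 1,2-shift to an adjacent carbon would give a more-substituted cation, so no rearrangement occurs.

secondary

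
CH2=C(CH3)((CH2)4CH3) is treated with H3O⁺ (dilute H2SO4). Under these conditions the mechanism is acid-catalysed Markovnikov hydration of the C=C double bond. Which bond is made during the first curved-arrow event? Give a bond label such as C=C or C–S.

C–H

Step 1: Electrophilic addition begins with the π(C=C) electrons forming a bond to the proton of H3O⁺. Following Markovnikov's rule, the resulting cation is tertiary. H2O is released.
The bond formed in this step is the C–H bond.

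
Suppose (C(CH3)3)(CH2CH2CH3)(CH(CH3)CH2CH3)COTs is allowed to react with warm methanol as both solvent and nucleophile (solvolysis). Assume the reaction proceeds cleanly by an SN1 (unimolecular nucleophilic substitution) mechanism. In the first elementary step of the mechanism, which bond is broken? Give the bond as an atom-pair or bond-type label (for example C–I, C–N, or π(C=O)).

Step 1: Ionisation: the C–O σ-bond cleaves heterolytically; both bonding electrons depart with TsO⁻, leaving a tertiary carbocation at the α-carbon.
The bond broken in this step is the C–O bond.

C–O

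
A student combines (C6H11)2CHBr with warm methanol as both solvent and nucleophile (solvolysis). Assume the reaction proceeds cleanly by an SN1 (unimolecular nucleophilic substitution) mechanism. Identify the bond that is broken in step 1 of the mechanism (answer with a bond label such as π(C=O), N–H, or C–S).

C–Br

Step 1: Rate-determining heterolysis of the C–Br bond gives Br⁻ and a secondary carbocation.
The bond broken in this step is the C–Br bond.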